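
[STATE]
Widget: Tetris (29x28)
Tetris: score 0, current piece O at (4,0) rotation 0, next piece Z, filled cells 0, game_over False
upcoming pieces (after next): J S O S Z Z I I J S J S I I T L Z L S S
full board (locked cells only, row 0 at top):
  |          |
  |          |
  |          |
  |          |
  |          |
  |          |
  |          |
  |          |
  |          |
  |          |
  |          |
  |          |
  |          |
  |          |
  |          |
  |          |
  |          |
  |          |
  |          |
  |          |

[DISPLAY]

    ▓▓    │Next:             
    ▓▓    │▓▓                
          │ ▓▓               
          │                  
          │                  
          │                  
          │Score:            
          │0                 
          │                  
          │                  
          │                  
          │                  
          │                  
          │                  
          │                  
          │                  
          │                  
          │                  
          │                  
          │                  
          │                  
          │                  
          │                  
          │                  
          │                  
          │                  
          │                  
          │                  


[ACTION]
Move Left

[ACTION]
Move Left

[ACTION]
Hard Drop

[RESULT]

   ▓▓     │Next:             
    ▓▓    │█                 
          │███               
          │                  
          │                  
          │                  
          │Score:            
          │0                 
          │                  
          │                  
          │                  
          │                  
          │                  
          │                  
          │                  
          │                  
          │                  
          │                  
  ▓▓      │                  
  ▓▓      │                  
          │                  
          │                  
          │                  
          │                  
          │                  
          │                  
          │                  
          │                  


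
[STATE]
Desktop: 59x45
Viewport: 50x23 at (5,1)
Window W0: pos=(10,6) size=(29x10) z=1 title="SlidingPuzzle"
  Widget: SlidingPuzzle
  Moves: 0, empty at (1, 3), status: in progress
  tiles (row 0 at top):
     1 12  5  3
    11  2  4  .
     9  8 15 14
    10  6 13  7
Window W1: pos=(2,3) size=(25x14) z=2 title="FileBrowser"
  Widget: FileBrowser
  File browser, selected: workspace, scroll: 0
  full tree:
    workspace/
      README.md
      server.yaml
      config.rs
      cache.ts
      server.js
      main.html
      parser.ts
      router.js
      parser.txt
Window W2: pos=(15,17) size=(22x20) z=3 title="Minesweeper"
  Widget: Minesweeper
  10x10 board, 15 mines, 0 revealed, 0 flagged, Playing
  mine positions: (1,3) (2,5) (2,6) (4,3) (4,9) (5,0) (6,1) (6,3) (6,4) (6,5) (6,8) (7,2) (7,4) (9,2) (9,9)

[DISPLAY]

                                                  
                                                  
━━━━━━━━━━━━━━━━━━━━━┓                            
ileBrowser           ┃                            
─────────────────────┨                            
[-] workspace/       ┃━━━━━━━━━━━┓                
  README.md          ┃           ┃                
  server.yaml        ┃───────────┨                
  config.rs          ┃────┐      ┃                
  cache.ts           ┃  3 │      ┃                
  server.js          ┃────┤      ┃                
  main.html          ┃    │      ┃                
  parser.ts          ┃────┤      ┃                
  router.js          ┃ 14 │      ┃                
  parser.txt         ┃━━━━━━━━━━━┛                
━━━━━━━━━━━━━━━━━━━━━┛                            
          ┏━━━━━━━━━━━━━━━━━━━━┓                  
          ┃ Minesweeper        ┃                  
          ┠────────────────────┨                  
          ┃■■■■■■■■■■          ┃                  
          ┃■■■■■■■■■■          ┃                  
          ┃■■■■■■■■■■          ┃                  
          ┃■■■■■■■■■■          ┃                  


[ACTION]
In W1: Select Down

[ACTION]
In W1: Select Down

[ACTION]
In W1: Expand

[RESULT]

                                                  
                                                  
━━━━━━━━━━━━━━━━━━━━━┓                            
ileBrowser           ┃                            
─────────────────────┨                            
[-] workspace/       ┃━━━━━━━━━━━┓                
  README.md          ┃           ┃                
> server.yaml        ┃───────────┨                
  config.rs          ┃────┐      ┃                
  cache.ts           ┃  3 │      ┃                
  server.js          ┃────┤      ┃                
  main.html          ┃    │      ┃                
  parser.ts          ┃────┤      ┃                
  router.js          ┃ 14 │      ┃                
  parser.txt         ┃━━━━━━━━━━━┛                
━━━━━━━━━━━━━━━━━━━━━┛                            
          ┏━━━━━━━━━━━━━━━━━━━━┓                  
          ┃ Minesweeper        ┃                  
          ┠────────────────────┨                  
          ┃■■■■■■■■■■          ┃                  
          ┃■■■■■■■■■■          ┃                  
          ┃■■■■■■■■■■          ┃                  
          ┃■■■■■■■■■■          ┃                  


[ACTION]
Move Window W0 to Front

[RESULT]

                                                  
                                                  
━━━━━━━━━━━━━━━━━━━━━┓                            
ileBrowser           ┃                            
─────────────────────┨                            
[-] w┏━━━━━━━━━━━━━━━━━━━━━━━━━━━┓                
  REA┃ SlidingPuzzle             ┃                
> ser┠───────────────────────────┨                
  con┃┌────┬────┬────┬────┐      ┃                
  cac┃│  1 │ 12 │  5 │  3 │      ┃                
  ser┃├────┼────┼────┼────┤      ┃                
  mai┃│ 11 │  2 │  4 │    │      ┃                
  par┃├────┼────┼────┼────┤      ┃                
  rou┃│  9 │  8 │ 15 │ 14 │      ┃                
  par┗━━━━━━━━━━━━━━━━━━━━━━━━━━━┛                
━━━━━━━━━━━━━━━━━━━━━┛                            
          ┏━━━━━━━━━━━━━━━━━━━━┓                  
          ┃ Minesweeper        ┃                  
          ┠────────────────────┨                  
          ┃■■■■■■■■■■          ┃                  
          ┃■■■■■■■■■■          ┃                  
          ┃■■■■■■■■■■          ┃                  
          ┃■■■■■■■■■■          ┃                  


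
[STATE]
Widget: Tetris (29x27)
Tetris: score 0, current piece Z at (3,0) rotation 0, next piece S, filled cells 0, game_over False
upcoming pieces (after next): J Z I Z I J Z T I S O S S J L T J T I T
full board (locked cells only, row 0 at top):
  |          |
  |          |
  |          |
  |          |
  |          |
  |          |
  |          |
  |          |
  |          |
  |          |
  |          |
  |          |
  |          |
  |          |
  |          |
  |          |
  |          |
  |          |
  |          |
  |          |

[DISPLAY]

   ▓▓     │Next:             
    ▓▓    │ ░░               
          │░░                
          │                  
          │                  
          │                  
          │Score:            
          │0                 
          │                  
          │                  
          │                  
          │                  
          │                  
          │                  
          │                  
          │                  
          │                  
          │                  
          │                  
          │                  
          │                  
          │                  
          │                  
          │                  
          │                  
          │                  
          │                  


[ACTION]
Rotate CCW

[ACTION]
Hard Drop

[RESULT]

    ░░    │Next:             
   ░░     │█                 
          │███               
          │                  
          │                  
          │                  
          │Score:            
          │0                 
          │                  
          │                  
          │                  
          │                  
          │                  
          │                  
          │                  
          │                  
          │                  
    ▓     │                  
   ▓▓     │                  
   ▓      │                  
          │                  
          │                  
          │                  
          │                  
          │                  
          │                  
          │                  


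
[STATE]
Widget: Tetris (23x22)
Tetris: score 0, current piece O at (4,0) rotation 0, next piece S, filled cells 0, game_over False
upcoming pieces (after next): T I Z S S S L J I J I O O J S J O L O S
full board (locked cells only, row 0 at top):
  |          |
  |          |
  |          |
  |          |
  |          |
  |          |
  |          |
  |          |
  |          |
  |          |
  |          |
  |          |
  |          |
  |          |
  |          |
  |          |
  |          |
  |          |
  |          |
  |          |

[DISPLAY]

    ▓▓    │Next:       
    ▓▓    │ ░░         
          │░░          
          │            
          │            
          │            
          │Score:      
          │0           
          │            
          │            
          │            
          │            
          │            
          │            
          │            
          │            
          │            
          │            
          │            
          │            
          │            
          │            


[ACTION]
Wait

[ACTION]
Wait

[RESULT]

          │Next:       
          │ ░░         
    ▓▓    │░░          
    ▓▓    │            
          │            
          │            
          │Score:      
          │0           
          │            
          │            
          │            
          │            
          │            
          │            
          │            
          │            
          │            
          │            
          │            
          │            
          │            
          │            


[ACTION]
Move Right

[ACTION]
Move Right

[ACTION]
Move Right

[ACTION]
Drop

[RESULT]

          │Next:       
          │ ░░         
          │░░          
       ▓▓ │            
       ▓▓ │            
          │            
          │Score:      
          │0           
          │            
          │            
          │            
          │            
          │            
          │            
          │            
          │            
          │            
          │            
          │            
          │            
          │            
          │            


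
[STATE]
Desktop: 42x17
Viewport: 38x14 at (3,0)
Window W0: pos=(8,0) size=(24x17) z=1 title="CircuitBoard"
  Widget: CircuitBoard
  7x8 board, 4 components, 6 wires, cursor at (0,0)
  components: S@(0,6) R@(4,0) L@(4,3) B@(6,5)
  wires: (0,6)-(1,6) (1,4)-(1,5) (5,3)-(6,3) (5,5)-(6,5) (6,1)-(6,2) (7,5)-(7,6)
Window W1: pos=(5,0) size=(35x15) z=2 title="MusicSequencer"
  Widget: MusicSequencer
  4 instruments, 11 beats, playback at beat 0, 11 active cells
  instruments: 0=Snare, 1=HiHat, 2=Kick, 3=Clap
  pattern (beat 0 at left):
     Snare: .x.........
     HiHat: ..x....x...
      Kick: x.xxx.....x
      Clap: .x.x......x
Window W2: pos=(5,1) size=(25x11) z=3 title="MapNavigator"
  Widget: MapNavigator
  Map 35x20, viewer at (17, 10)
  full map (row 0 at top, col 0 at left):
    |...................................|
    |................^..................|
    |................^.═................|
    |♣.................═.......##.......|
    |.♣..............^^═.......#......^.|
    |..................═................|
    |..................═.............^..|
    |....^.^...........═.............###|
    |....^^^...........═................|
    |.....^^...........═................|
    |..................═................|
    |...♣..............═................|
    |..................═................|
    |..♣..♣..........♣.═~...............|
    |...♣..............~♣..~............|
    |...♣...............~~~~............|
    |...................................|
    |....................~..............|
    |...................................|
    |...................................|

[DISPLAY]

  ┏━━━━━━━━━━━━━━━━━━━━━━━━━━━━━━━━━┓ 
  ┏━━━━━━━━━━━━━━━━━━━━━━━┓         ┃ 
  ┃ MapNavigator          ┃─────────┨ 
  ┠───────────────────────┨         ┃ 
  ┃^...........═..........┃         ┃ 
  ┃^...........═..........┃         ┃ 
  ┃^...........═..........┃         ┃ 
  ┃...........@═..........┃         ┃ 
  ┃............═..........┃         ┃ 
  ┃............═..........┃         ┃ 
  ┃..........♣.═~.........┃         ┃ 
  ┗━━━━━━━━━━━━━━━━━━━━━━━┛         ┃ 
  ┃                                 ┃ 
  ┃                                 ┃ 


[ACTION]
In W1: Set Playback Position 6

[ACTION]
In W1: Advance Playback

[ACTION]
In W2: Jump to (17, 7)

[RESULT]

  ┏━━━━━━━━━━━━━━━━━━━━━━━━━━━━━━━━━┓ 
  ┏━━━━━━━━━━━━━━━━━━━━━━━┓         ┃ 
  ┃ MapNavigator          ┃─────────┨ 
  ┠───────────────────────┨         ┃ 
  ┃..........^^═.......#..┃         ┃ 
  ┃............═..........┃         ┃ 
  ┃............═..........┃         ┃ 
  ┃^..........@═..........┃         ┃ 
  ┃^...........═..........┃         ┃ 
  ┃^...........═..........┃         ┃ 
  ┃............═..........┃         ┃ 
  ┗━━━━━━━━━━━━━━━━━━━━━━━┛         ┃ 
  ┃                                 ┃ 
  ┃                                 ┃ 


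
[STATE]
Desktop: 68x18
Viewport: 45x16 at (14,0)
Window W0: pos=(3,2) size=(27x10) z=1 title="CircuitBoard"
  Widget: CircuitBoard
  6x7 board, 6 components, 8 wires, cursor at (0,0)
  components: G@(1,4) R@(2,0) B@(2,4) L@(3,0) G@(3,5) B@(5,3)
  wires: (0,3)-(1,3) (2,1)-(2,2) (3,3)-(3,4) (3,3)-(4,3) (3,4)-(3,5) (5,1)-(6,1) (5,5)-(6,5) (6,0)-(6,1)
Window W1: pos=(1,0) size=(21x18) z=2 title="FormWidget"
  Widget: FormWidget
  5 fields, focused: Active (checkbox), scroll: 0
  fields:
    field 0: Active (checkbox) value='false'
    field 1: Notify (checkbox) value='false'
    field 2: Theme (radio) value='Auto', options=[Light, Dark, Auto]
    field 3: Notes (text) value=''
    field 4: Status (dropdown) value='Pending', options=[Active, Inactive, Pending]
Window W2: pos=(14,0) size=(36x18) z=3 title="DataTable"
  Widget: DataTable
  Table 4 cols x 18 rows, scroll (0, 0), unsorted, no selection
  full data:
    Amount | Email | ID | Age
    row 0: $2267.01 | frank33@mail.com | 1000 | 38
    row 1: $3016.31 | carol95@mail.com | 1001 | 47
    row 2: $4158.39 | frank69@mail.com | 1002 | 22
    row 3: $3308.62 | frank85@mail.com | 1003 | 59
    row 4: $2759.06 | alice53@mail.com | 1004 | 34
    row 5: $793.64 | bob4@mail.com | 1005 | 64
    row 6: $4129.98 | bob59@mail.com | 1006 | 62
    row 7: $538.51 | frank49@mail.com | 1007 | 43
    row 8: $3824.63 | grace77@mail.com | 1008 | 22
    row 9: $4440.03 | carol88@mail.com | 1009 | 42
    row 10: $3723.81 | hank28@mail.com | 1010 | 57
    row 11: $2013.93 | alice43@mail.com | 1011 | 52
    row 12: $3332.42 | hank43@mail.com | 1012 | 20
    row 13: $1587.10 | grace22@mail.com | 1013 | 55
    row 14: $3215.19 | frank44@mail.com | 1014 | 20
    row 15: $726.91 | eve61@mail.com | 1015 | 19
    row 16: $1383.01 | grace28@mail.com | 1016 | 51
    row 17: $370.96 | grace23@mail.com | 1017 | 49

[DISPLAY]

┏━━━━━━━━━━━━━━━━━━━━━━━━━━━━━━━━━━┓         
┃ DataTable                        ┃         
┠──────────────────────────────────┨         
┃Amount  │Email           │ID  │Age┃         
┃────────┼────────────────┼────┼───┃         
┃$2267.01│frank33@mail.com│1000│38 ┃         
┃$3016.31│carol95@mail.com│1001│47 ┃         
┃$4158.39│frank69@mail.com│1002│22 ┃         
┃$3308.62│frank85@mail.com│1003│59 ┃         
┃$2759.06│alice53@mail.com│1004│34 ┃         
┃$793.64 │bob4@mail.com   │1005│64 ┃         
┃$4129.98│bob59@mail.com  │1006│62 ┃         
┃$538.51 │frank49@mail.com│1007│43 ┃         
┃$3824.63│grace77@mail.com│1008│22 ┃         
┃$4440.03│carol88@mail.com│1009│42 ┃         
┃$3723.81│hank28@mail.com │1010│57 ┃         


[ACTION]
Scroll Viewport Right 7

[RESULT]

━━━━━━━━━━━━━━━━━━━━━━━━━━━━┓                
able                        ┃                
────────────────────────────┨                
  │Email           │ID  │Age┃                
──┼────────────────┼────┼───┃                
01│frank33@mail.com│1000│38 ┃                
31│carol95@mail.com│1001│47 ┃                
39│frank69@mail.com│1002│22 ┃                
62│frank85@mail.com│1003│59 ┃                
06│alice53@mail.com│1004│34 ┃                
4 │bob4@mail.com   │1005│64 ┃                
98│bob59@mail.com  │1006│62 ┃                
1 │frank49@mail.com│1007│43 ┃                
63│grace77@mail.com│1008│22 ┃                
03│carol88@mail.com│1009│42 ┃                
81│hank28@mail.com │1010│57 ┃                


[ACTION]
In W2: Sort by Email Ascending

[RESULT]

━━━━━━━━━━━━━━━━━━━━━━━━━━━━┓                
able                        ┃                
────────────────────────────┨                
  │Email          ▲│ID  │Age┃                
──┼────────────────┼────┼───┃                
93│alice43@mail.com│1011│52 ┃                
06│alice53@mail.com│1004│34 ┃                
4 │bob4@mail.com   │1005│64 ┃                
98│bob59@mail.com  │1006│62 ┃                
03│carol88@mail.com│1009│42 ┃                
31│carol95@mail.com│1001│47 ┃                
1 │eve61@mail.com  │1015│19 ┃                
01│frank33@mail.com│1000│38 ┃                
19│frank44@mail.com│1014│20 ┃                
1 │frank49@mail.com│1007│43 ┃                
39│frank69@mail.com│1002│22 ┃                


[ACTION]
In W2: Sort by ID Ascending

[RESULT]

━━━━━━━━━━━━━━━━━━━━━━━━━━━━┓                
able                        ┃                
────────────────────────────┨                
  │Email           │ID ▲│Age┃                
──┼────────────────┼────┼───┃                
01│frank33@mail.com│1000│38 ┃                
31│carol95@mail.com│1001│47 ┃                
39│frank69@mail.com│1002│22 ┃                
62│frank85@mail.com│1003│59 ┃                
06│alice53@mail.com│1004│34 ┃                
4 │bob4@mail.com   │1005│64 ┃                
98│bob59@mail.com  │1006│62 ┃                
1 │frank49@mail.com│1007│43 ┃                
63│grace77@mail.com│1008│22 ┃                
03│carol88@mail.com│1009│42 ┃                
81│hank28@mail.com │1010│57 ┃                


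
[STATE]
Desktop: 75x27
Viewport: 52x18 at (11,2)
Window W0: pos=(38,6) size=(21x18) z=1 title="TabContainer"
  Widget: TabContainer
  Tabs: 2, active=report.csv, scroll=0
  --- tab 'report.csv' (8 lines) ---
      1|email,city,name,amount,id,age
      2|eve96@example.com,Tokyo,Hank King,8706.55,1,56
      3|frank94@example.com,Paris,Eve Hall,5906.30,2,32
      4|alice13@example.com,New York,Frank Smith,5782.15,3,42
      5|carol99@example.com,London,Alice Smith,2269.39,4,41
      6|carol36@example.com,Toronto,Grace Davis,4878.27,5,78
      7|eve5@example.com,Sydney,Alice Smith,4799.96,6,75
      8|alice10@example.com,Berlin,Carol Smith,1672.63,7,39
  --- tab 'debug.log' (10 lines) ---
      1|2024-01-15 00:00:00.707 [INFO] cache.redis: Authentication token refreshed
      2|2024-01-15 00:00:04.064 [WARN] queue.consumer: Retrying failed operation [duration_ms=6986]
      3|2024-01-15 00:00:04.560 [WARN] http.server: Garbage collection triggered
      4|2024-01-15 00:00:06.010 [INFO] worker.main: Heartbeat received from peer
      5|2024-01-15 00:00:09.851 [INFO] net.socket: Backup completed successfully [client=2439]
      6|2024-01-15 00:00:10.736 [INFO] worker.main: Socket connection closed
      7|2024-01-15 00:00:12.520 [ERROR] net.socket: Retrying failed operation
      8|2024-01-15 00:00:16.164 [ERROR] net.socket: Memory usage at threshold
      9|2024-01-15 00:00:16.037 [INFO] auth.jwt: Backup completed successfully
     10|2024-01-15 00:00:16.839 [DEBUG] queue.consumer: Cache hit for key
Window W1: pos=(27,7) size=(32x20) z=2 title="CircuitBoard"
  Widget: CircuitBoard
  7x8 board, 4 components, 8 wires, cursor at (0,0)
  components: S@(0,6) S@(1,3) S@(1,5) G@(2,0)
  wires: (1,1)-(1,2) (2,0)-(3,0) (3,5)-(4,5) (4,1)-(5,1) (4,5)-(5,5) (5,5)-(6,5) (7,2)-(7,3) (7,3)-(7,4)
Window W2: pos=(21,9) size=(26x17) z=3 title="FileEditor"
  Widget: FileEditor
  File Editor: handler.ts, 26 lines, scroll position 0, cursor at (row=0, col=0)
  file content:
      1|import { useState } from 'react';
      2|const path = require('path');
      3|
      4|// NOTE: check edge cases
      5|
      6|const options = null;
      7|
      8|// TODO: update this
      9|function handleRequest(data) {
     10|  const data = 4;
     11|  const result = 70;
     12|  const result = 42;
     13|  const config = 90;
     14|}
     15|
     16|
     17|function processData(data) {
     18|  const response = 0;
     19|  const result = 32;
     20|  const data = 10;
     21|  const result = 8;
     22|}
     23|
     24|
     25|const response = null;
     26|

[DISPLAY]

                                                    
                                                    
                                                    
                                                    
                           ┏━━━━━━━━━━━━━━━━━━━┓    
                ┏━━━━━━━━━━━━━━━━━━━━━━━━━━━━━━┓    
                ┃ CircuitBoard                 ┃    
          ┏━━━━━━━━━━━━━━━━━━━━━━━━┓───────────┨    
          ┃ FileEditor             ┃           ┃    
          ┠────────────────────────┨         S ┃    
          ┃█mport { useState } fro▲┃           ┃    
          ┃const path = require('p█┃     S     ┃    
          ┃                       ░┃           ┃    
          ┃// NOTE: check edge cas░┃           ┃    
          ┃                       ░┃           ┃    
          ┃const options = null;  ░┃     ·     ┃    
          ┃                       ░┃     │     ┃    
          ┃// TODO: update this   ░┃     ·     ┃    


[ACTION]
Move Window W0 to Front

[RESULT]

                                                    
                                                    
                                                    
                                                    
                           ┏━━━━━━━━━━━━━━━━━━━┓    
                ┏━━━━━━━━━━┃ TabContainer      ┃    
                ┃ CircuitBo┠───────────────────┨    
          ┏━━━━━━━━━━━━━━━━┃[report.csv]│ debug┃    
          ┃ FileEditor     ┃───────────────────┃    
          ┠────────────────┃email,city,name,amo┃    
          ┃█mport { useStat┃eve96@example.com,T┃    
          ┃const path = req┃frank94@example.com┃    
          ┃                ┃alice13@example.com┃    
          ┃// NOTE: check e┃carol99@example.com┃    
          ┃                ┃carol36@example.com┃    
          ┃const options = ┃eve5@example.com,Sy┃    
          ┃                ┃alice10@example.com┃    
          ┃// TODO: update ┃                   ┃    


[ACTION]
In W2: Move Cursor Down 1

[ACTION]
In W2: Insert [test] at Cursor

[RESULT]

                                                    
                                                    
                                                    
                                                    
                           ┏━━━━━━━━━━━━━━━━━━━┓    
                ┏━━━━━━━━━━┃ TabContainer      ┃    
                ┃ CircuitBo┠───────────────────┨    
          ┏━━━━━━━━━━━━━━━━┃[report.csv]│ debug┃    
          ┃ FileEditor     ┃───────────────────┃    
          ┠────────────────┃email,city,name,amo┃    
          ┃import { useStat┃eve96@example.com,T┃    
          ┃test█onst path =┃frank94@example.com┃    
          ┃                ┃alice13@example.com┃    
          ┃// NOTE: check e┃carol99@example.com┃    
          ┃                ┃carol36@example.com┃    
          ┃const options = ┃eve5@example.com,Sy┃    
          ┃                ┃alice10@example.com┃    
          ┃// TODO: update ┃                   ┃    


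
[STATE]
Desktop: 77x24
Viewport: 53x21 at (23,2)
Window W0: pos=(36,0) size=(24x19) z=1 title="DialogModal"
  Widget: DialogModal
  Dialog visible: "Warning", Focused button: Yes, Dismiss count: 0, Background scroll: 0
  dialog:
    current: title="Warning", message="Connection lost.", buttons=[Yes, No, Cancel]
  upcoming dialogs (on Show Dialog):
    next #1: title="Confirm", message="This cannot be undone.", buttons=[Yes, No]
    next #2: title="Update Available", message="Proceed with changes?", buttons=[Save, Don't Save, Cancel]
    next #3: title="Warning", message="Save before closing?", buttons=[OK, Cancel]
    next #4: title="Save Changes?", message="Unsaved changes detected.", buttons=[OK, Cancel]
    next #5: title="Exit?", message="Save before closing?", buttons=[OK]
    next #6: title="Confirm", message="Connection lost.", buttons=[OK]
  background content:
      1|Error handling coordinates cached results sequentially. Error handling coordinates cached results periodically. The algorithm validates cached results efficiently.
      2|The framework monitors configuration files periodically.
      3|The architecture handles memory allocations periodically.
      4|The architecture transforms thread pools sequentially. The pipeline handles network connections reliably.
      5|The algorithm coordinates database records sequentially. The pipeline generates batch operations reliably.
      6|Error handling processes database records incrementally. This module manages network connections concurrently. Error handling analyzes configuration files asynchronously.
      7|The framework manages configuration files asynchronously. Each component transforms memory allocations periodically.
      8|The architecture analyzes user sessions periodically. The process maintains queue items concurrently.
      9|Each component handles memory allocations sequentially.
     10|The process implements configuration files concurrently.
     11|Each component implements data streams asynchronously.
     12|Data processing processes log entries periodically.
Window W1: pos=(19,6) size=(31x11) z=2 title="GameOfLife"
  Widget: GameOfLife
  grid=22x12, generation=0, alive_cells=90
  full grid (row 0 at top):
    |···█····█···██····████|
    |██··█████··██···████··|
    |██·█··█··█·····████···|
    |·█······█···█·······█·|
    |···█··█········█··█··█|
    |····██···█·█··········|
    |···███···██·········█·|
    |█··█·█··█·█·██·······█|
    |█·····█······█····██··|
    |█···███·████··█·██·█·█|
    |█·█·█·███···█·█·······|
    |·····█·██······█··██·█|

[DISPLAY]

             ┠──────────────────────┨                
             ┃Error handling coordin┃                
             ┃The framework monitors┃                
             ┃The architecture handl┃                
━━━━━━━━━━━━━━━━━━━━━━━━━━┓ure trans┃                
meOfLife                  ┃ coordina┃                
──────────────────────────┨──────┐ss┃                
: 0                       ┃g     │s ┃                
·····█···█·······█·       ┃ lost.│ly┃                
█··█········█··█··█       ┃  Canc│es┃                
·██···█·█··········       ┃──────┘ts┃                
███···██·········█·       ┃t impleme┃                
█·█··█·█·██·······█       ┃ng proces┃                
···█······█····██··       ┃         ┃                
━━━━━━━━━━━━━━━━━━━━━━━━━━┛         ┃                
             ┃                      ┃                
             ┗━━━━━━━━━━━━━━━━━━━━━━┛                
                                                     
                                                     
                                                     
                                                     


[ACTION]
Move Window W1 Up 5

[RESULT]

meOfLife                  ┃─────────┨                
──────────────────────────┨g coordin┃                
: 0                       ┃ monitors┃                
·····█···█·······█·       ┃ure handl┃                
█··█········█··█··█       ┃ure trans┃                
·██···█·█··········       ┃ coordina┃                
███···██·········█·       ┃──────┐ss┃                
█·█··█·█·██·······█       ┃g     │s ┃                
···█······█····██··       ┃ lost.│ly┃                
━━━━━━━━━━━━━━━━━━━━━━━━━━┛  Canc│es┃                
             ┃Th└────────────────┘ts┃                
             ┃Each component impleme┃                
             ┃Data processing proces┃                
             ┃                      ┃                
             ┃                      ┃                
             ┃                      ┃                
             ┗━━━━━━━━━━━━━━━━━━━━━━┛                
                                                     
                                                     
                                                     
                                                     


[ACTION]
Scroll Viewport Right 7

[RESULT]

eOfLife                  ┃─────────┨                 
─────────────────────────┨g coordin┃                 
 0                       ┃ monitors┃                 
····█···█·······█·       ┃ure handl┃                 
··█········█··█··█       ┃ure trans┃                 
██···█·█··········       ┃ coordina┃                 
██···██·········█·       ┃──────┐ss┃                 
·█··█·█·██·······█       ┃g     │s ┃                 
··█······█····██··       ┃ lost.│ly┃                 
━━━━━━━━━━━━━━━━━━━━━━━━━┛  Canc│es┃                 
            ┃Th└────────────────┘ts┃                 
            ┃Each component impleme┃                 
            ┃Data processing proces┃                 
            ┃                      ┃                 
            ┃                      ┃                 
            ┃                      ┃                 
            ┗━━━━━━━━━━━━━━━━━━━━━━┛                 
                                                     
                                                     
                                                     
                                                     


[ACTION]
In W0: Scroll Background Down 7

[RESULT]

eOfLife                  ┃─────────┨                 
─────────────────────────┨ure analy┃                 
 0                       ┃t handles┃                 
····█···█·······█·       ┃mplements┃                 
··█········█··█··█       ┃t impleme┃                 
██···█·█··········       ┃ng proces┃                 
██···██·········█·       ┃──────┐  ┃                 
·█··█·█·██·······█       ┃g     │  ┃                 
··█······█····██··       ┃ lost.│  ┃                 
━━━━━━━━━━━━━━━━━━━━━━━━━┛  Canc│  ┃                 
            ┃  └────────────────┘  ┃                 
            ┃                      ┃                 
            ┃                      ┃                 
            ┃                      ┃                 
            ┃                      ┃                 
            ┃                      ┃                 
            ┗━━━━━━━━━━━━━━━━━━━━━━┛                 
                                                     
                                                     
                                                     
                                                     


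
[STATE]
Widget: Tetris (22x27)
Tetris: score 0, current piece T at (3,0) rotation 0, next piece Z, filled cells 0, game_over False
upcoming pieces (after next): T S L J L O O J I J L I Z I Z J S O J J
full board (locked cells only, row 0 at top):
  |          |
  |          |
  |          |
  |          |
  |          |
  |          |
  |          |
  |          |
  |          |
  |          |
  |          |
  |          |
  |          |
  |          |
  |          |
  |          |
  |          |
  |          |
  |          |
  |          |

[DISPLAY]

    ▒     │Next:      
   ▒▒▒    │▓▓         
          │ ▓▓        
          │           
          │           
          │           
          │Score:     
          │0          
          │           
          │           
          │           
          │           
          │           
          │           
          │           
          │           
          │           
          │           
          │           
          │           
          │           
          │           
          │           
          │           
          │           
          │           
          │           


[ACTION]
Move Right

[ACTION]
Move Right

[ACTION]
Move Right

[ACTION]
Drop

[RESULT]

          │Next:      
       ▒  │▓▓         
      ▒▒▒ │ ▓▓        
          │           
          │           
          │           
          │Score:     
          │0          
          │           
          │           
          │           
          │           
          │           
          │           
          │           
          │           
          │           
          │           
          │           
          │           
          │           
          │           
          │           
          │           
          │           
          │           
          │           


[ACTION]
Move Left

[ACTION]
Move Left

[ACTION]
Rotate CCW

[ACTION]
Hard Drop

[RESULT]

   ▓▓     │Next:      
    ▓▓    │ ▒         
          │▒▒▒        
          │           
          │           
          │           
          │Score:     
          │0          
          │           
          │           
          │           
          │           
          │           
          │           
          │           
          │           
          │           
     ▒    │           
    ▒▒    │           
     ▒    │           
          │           
          │           
          │           
          │           
          │           
          │           
          │           
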